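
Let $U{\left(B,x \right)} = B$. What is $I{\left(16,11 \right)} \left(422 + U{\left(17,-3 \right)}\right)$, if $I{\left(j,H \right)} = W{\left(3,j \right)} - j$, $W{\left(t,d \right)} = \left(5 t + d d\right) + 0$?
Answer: $111945$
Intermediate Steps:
$W{\left(t,d \right)} = d^{2} + 5 t$ ($W{\left(t,d \right)} = \left(5 t + d^{2}\right) + 0 = \left(d^{2} + 5 t\right) + 0 = d^{2} + 5 t$)
$I{\left(j,H \right)} = 15 + j^{2} - j$ ($I{\left(j,H \right)} = \left(j^{2} + 5 \cdot 3\right) - j = \left(j^{2} + 15\right) - j = \left(15 + j^{2}\right) - j = 15 + j^{2} - j$)
$I{\left(16,11 \right)} \left(422 + U{\left(17,-3 \right)}\right) = \left(15 + 16^{2} - 16\right) \left(422 + 17\right) = \left(15 + 256 - 16\right) 439 = 255 \cdot 439 = 111945$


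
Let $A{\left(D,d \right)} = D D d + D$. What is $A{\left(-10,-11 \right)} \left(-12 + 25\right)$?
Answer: $-14430$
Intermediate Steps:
$A{\left(D,d \right)} = D + d D^{2}$ ($A{\left(D,d \right)} = D^{2} d + D = d D^{2} + D = D + d D^{2}$)
$A{\left(-10,-11 \right)} \left(-12 + 25\right) = - 10 \left(1 - -110\right) \left(-12 + 25\right) = - 10 \left(1 + 110\right) 13 = \left(-10\right) 111 \cdot 13 = \left(-1110\right) 13 = -14430$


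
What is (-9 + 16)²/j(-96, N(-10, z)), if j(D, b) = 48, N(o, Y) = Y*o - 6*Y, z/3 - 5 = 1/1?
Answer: 49/48 ≈ 1.0208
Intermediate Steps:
z = 18 (z = 15 + 3/1 = 15 + 3*1 = 15 + 3 = 18)
N(o, Y) = -6*Y + Y*o
(-9 + 16)²/j(-96, N(-10, z)) = (-9 + 16)²/48 = 7²*(1/48) = 49*(1/48) = 49/48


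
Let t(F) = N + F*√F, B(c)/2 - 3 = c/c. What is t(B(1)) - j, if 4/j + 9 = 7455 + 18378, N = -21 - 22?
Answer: -277609/6456 + 16*√2 ≈ -20.373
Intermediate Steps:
N = -43
B(c) = 8 (B(c) = 6 + 2*(c/c) = 6 + 2*1 = 6 + 2 = 8)
j = 1/6456 (j = 4/(-9 + (7455 + 18378)) = 4/(-9 + 25833) = 4/25824 = 4*(1/25824) = 1/6456 ≈ 0.00015489)
t(F) = -43 + F^(3/2) (t(F) = -43 + F*√F = -43 + F^(3/2))
t(B(1)) - j = (-43 + 8^(3/2)) - 1*1/6456 = (-43 + 16*√2) - 1/6456 = -277609/6456 + 16*√2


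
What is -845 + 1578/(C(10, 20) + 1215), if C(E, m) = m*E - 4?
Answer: -1190717/1411 ≈ -843.88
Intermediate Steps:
C(E, m) = -4 + E*m (C(E, m) = E*m - 4 = -4 + E*m)
-845 + 1578/(C(10, 20) + 1215) = -845 + 1578/((-4 + 10*20) + 1215) = -845 + 1578/((-4 + 200) + 1215) = -845 + 1578/(196 + 1215) = -845 + 1578/1411 = -1190717/1411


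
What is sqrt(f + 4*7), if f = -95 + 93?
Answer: sqrt(26) ≈ 5.0990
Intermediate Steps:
f = -2
sqrt(f + 4*7) = sqrt(-2 + 4*7) = sqrt(-2 + 28) = sqrt(26)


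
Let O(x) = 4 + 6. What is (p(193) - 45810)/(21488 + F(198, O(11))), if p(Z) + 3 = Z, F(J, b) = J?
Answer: -22810/10843 ≈ -2.1037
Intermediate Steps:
O(x) = 10
p(Z) = -3 + Z
(p(193) - 45810)/(21488 + F(198, O(11))) = ((-3 + 193) - 45810)/(21488 + 198) = (190 - 45810)/21686 = -45620*1/21686 = -22810/10843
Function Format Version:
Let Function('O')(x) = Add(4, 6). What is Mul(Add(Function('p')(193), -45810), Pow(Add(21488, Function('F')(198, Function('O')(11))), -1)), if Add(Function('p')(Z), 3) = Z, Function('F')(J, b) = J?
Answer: Rational(-22810, 10843) ≈ -2.1037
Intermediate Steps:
Function('O')(x) = 10
Function('p')(Z) = Add(-3, Z)
Mul(Add(Function('p')(193), -45810), Pow(Add(21488, Function('F')(198, Function('O')(11))), -1)) = Mul(Add(Add(-3, 193), -45810), Pow(Add(21488, 198), -1)) = Mul(Add(190, -45810), Pow(21686, -1)) = Mul(-45620, Rational(1, 21686)) = Rational(-22810, 10843)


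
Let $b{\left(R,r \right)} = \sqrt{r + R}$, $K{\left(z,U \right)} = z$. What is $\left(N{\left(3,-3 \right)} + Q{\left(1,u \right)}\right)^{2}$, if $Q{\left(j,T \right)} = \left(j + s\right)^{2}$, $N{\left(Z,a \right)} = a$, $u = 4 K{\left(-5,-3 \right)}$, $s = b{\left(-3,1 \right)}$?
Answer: $8 - 16 i \sqrt{2} \approx 8.0 - 22.627 i$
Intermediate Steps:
$b{\left(R,r \right)} = \sqrt{R + r}$
$s = i \sqrt{2}$ ($s = \sqrt{-3 + 1} = \sqrt{-2} = i \sqrt{2} \approx 1.4142 i$)
$u = -20$ ($u = 4 \left(-5\right) = -20$)
$Q{\left(j,T \right)} = \left(j + i \sqrt{2}\right)^{2}$
$\left(N{\left(3,-3 \right)} + Q{\left(1,u \right)}\right)^{2} = \left(-3 + \left(1 + i \sqrt{2}\right)^{2}\right)^{2}$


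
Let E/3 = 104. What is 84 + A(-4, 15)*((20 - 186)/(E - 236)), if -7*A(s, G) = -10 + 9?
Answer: 22261/266 ≈ 83.688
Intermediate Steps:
E = 312 (E = 3*104 = 312)
A(s, G) = 1/7 (A(s, G) = -(-10 + 9)/7 = -1/7*(-1) = 1/7)
84 + A(-4, 15)*((20 - 186)/(E - 236)) = 84 + ((20 - 186)/(312 - 236))/7 = 84 + (-166/76)/7 = 84 + (-166*1/76)/7 = 84 + (1/7)*(-83/38) = 84 - 83/266 = 22261/266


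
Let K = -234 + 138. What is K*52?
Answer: -4992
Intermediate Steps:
K = -96
K*52 = -96*52 = -4992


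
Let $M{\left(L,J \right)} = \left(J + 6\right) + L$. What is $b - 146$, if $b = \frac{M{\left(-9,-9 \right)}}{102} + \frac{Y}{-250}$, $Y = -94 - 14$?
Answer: $- \frac{309582}{2125} \approx -145.69$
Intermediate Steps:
$M{\left(L,J \right)} = 6 + J + L$ ($M{\left(L,J \right)} = \left(6 + J\right) + L = 6 + J + L$)
$Y = -108$
$b = \frac{668}{2125}$ ($b = \frac{6 - 9 - 9}{102} - \frac{108}{-250} = \left(-12\right) \frac{1}{102} - - \frac{54}{125} = - \frac{2}{17} + \frac{54}{125} = \frac{668}{2125} \approx 0.31435$)
$b - 146 = \frac{668}{2125} - 146 = - \frac{309582}{2125}$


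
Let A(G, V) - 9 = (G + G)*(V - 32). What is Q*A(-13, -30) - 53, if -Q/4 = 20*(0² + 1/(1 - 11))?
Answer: 12915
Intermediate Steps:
A(G, V) = 9 + 2*G*(-32 + V) (A(G, V) = 9 + (G + G)*(V - 32) = 9 + (2*G)*(-32 + V) = 9 + 2*G*(-32 + V))
Q = 8 (Q = -80*(0² + 1/(1 - 11)) = -80*(0 + 1/(-10)) = -80*(0 - ⅒) = -80*(-1)/10 = -4*(-2) = 8)
Q*A(-13, -30) - 53 = 8*(9 - 64*(-13) + 2*(-13)*(-30)) - 53 = 8*(9 + 832 + 780) - 53 = 8*1621 - 53 = 12968 - 53 = 12915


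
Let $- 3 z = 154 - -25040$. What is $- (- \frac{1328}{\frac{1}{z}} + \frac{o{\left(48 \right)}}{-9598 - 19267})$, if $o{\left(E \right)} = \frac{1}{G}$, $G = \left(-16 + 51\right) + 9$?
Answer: $- \frac{14164400032639}{1270060} \approx -1.1153 \cdot 10^{7}$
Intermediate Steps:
$z = -8398$ ($z = - \frac{154 - -25040}{3} = - \frac{154 + 25040}{3} = \left(- \frac{1}{3}\right) 25194 = -8398$)
$G = 44$ ($G = 35 + 9 = 44$)
$o{\left(E \right)} = \frac{1}{44}$
$- (- \frac{1328}{\frac{1}{z}} + \frac{o{\left(48 \right)}}{-9598 - 19267}) = - (- \frac{1328}{\frac{1}{-8398}} + \frac{1}{44 \left(-9598 - 19267\right)}) = - (- \frac{1328}{- \frac{1}{8398}} + \frac{1}{44 \left(-9598 - 19267\right)}) = - (\left(-1328\right) \left(-8398\right) + \frac{1}{44 \left(-28865\right)}) = - (11152544 + \frac{1}{44} \left(- \frac{1}{28865}\right)) = - (11152544 - \frac{1}{1270060}) = \left(-1\right) \frac{14164400032639}{1270060} = - \frac{14164400032639}{1270060}$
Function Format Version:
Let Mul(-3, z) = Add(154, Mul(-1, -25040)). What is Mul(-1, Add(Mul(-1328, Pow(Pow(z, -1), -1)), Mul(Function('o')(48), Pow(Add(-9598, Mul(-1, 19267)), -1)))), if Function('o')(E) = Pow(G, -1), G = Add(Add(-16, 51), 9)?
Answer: Rational(-14164400032639, 1270060) ≈ -1.1153e+7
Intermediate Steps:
z = -8398 (z = Mul(Rational(-1, 3), Add(154, Mul(-1, -25040))) = Mul(Rational(-1, 3), Add(154, 25040)) = Mul(Rational(-1, 3), 25194) = -8398)
G = 44 (G = Add(35, 9) = 44)
Function('o')(E) = Rational(1, 44) (Function('o')(E) = Pow(44, -1) = Rational(1, 44))
Mul(-1, Add(Mul(-1328, Pow(Pow(z, -1), -1)), Mul(Function('o')(48), Pow(Add(-9598, Mul(-1, 19267)), -1)))) = Mul(-1, Add(Mul(-1328, Pow(Pow(-8398, -1), -1)), Mul(Rational(1, 44), Pow(Add(-9598, Mul(-1, 19267)), -1)))) = Mul(-1, Add(Mul(-1328, Pow(Rational(-1, 8398), -1)), Mul(Rational(1, 44), Pow(Add(-9598, -19267), -1)))) = Mul(-1, Add(Mul(-1328, -8398), Mul(Rational(1, 44), Pow(-28865, -1)))) = Mul(-1, Add(11152544, Mul(Rational(1, 44), Rational(-1, 28865)))) = Mul(-1, Add(11152544, Rational(-1, 1270060))) = Mul(-1, Rational(14164400032639, 1270060)) = Rational(-14164400032639, 1270060)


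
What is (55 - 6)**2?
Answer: 2401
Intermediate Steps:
(55 - 6)**2 = 49**2 = 2401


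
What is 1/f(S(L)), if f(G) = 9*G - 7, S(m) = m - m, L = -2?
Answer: -⅐ ≈ -0.14286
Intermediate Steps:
S(m) = 0
f(G) = -7 + 9*G
1/f(S(L)) = 1/(-7 + 9*0) = 1/(-7 + 0) = 1/(-7) = -⅐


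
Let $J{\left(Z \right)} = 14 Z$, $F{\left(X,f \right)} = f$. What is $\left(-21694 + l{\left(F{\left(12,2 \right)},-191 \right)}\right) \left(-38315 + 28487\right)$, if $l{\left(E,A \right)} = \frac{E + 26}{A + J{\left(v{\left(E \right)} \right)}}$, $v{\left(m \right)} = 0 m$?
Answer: $\frac{40723123896}{191} \approx 2.1321 \cdot 10^{8}$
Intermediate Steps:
$v{\left(m \right)} = 0$
$l{\left(E,A \right)} = \frac{26 + E}{A}$ ($l{\left(E,A \right)} = \frac{E + 26}{A + 14 \cdot 0} = \frac{26 + E}{A + 0} = \frac{26 + E}{A}$)
$\left(-21694 + l{\left(F{\left(12,2 \right)},-191 \right)}\right) \left(-38315 + 28487\right) = \left(-21694 + \frac{26 + 2}{-191}\right) \left(-38315 + 28487\right) = \left(-21694 - \frac{28}{191}\right) \left(-9828\right) = \left(- \frac{4143582}{191}\right) \left(-9828\right) = \frac{40723123896}{191}$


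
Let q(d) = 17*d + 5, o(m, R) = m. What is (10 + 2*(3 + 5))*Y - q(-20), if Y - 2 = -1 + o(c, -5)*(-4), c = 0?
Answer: 361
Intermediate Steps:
q(d) = 5 + 17*d
Y = 1 (Y = 2 + (-1 + 0*(-4)) = 2 + (-1 + 0) = 2 - 1 = 1)
(10 + 2*(3 + 5))*Y - q(-20) = (10 + 2*(3 + 5))*1 - (5 + 17*(-20)) = (10 + 2*8)*1 - (5 - 340) = (10 + 16)*1 - 1*(-335) = 26*1 + 335 = 26 + 335 = 361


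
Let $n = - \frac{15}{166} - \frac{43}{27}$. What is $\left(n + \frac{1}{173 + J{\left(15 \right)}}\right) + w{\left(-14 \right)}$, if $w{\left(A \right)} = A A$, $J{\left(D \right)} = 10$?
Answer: $\frac{53128163}{273402} \approx 194.32$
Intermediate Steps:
$n = - \frac{7543}{4482}$ ($n = \left(-15\right) \frac{1}{166} - \frac{43}{27} = - \frac{15}{166} - \frac{43}{27} = - \frac{7543}{4482} \approx -1.683$)
$w{\left(A \right)} = A^{2}$
$\left(n + \frac{1}{173 + J{\left(15 \right)}}\right) + w{\left(-14 \right)} = \left(- \frac{7543}{4482} + \frac{1}{173 + 10}\right) + \left(-14\right)^{2} = \left(- \frac{7543}{4482} + \frac{1}{183}\right) + 196 = - \frac{458629}{273402} + 196 = \frac{53128163}{273402}$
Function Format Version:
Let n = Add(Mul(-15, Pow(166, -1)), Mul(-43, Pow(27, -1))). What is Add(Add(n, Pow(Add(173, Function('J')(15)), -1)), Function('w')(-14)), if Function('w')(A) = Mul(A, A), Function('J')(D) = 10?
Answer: Rational(53128163, 273402) ≈ 194.32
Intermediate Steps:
n = Rational(-7543, 4482) (n = Add(Mul(-15, Rational(1, 166)), Mul(-43, Rational(1, 27))) = Add(Rational(-15, 166), Rational(-43, 27)) = Rational(-7543, 4482) ≈ -1.6830)
Function('w')(A) = Pow(A, 2)
Add(Add(n, Pow(Add(173, Function('J')(15)), -1)), Function('w')(-14)) = Add(Add(Rational(-7543, 4482), Pow(Add(173, 10), -1)), Pow(-14, 2)) = Add(Add(Rational(-7543, 4482), Pow(183, -1)), 196) = Add(Add(Rational(-7543, 4482), Rational(1, 183)), 196) = Add(Rational(-458629, 273402), 196) = Rational(53128163, 273402)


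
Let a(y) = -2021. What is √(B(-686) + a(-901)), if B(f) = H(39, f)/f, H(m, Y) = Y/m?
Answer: I*√3073902/39 ≈ 44.955*I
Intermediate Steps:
B(f) = 1/39 (B(f) = (f/39)/f = 1/39)
√(B(-686) + a(-901)) = √(1/39 - 2021) = √(-78818/39) = I*√3073902/39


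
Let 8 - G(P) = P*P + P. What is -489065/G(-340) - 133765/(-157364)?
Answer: 11547238555/2267064466 ≈ 5.0935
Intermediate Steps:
G(P) = 8 - P - P**2 (G(P) = 8 - (P*P + P) = 8 - (P**2 + P) = 8 - (P + P**2) = 8 + (-P - P**2) = 8 - P - P**2)
-489065/G(-340) - 133765/(-157364) = -489065/(8 - 1*(-340) - 1*(-340)**2) - 133765/(-157364) = -489065/(8 + 340 - 1*115600) - 133765*(-1/157364) = -489065/(8 + 340 - 115600) + 133765/157364 = -489065/(-115252) + 133765/157364 = -489065*(-1/115252) + 133765/157364 = 489065/115252 + 133765/157364 = 11547238555/2267064466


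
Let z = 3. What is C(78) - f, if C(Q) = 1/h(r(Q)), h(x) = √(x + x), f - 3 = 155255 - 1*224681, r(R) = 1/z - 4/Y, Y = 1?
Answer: 69423 - I*√66/22 ≈ 69423.0 - 0.36927*I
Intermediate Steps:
r(R) = -11/3 (r(R) = 1/3 - 4/1 = 1*(⅓) - 4*1 = ⅓ - 4 = -11/3)
f = -69423 (f = 3 + (155255 - 1*224681) = 3 + (155255 - 224681) = 3 - 69426 = -69423)
h(x) = √2*√x (h(x) = √(2*x) = √2*√x)
C(Q) = -I*√66/22 (C(Q) = 1/(√2*√(-11/3)) = 1/(√2*(I*√33/3)) = 1/(I*√66/3) = -I*√66/22)
C(78) - f = -I*√66/22 - 1*(-69423) = -I*√66/22 + 69423 = 69423 - I*√66/22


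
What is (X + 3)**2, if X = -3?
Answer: 0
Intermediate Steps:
(X + 3)**2 = (-3 + 3)**2 = 0**2 = 0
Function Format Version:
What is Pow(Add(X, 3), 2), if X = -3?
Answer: 0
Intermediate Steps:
Pow(Add(X, 3), 2) = Pow(Add(-3, 3), 2) = Pow(0, 2) = 0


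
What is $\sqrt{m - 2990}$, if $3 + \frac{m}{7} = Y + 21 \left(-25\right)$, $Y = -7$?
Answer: $i \sqrt{6735} \approx 82.067 i$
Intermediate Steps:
$m = -3745$ ($m = -21 + 7 \left(-7 + 21 \left(-25\right)\right) = -21 + 7 \left(-7 - 525\right) = -21 + 7 \left(-532\right) = -21 - 3724 = -3745$)
$\sqrt{m - 2990} = \sqrt{-3745 - 2990} = \sqrt{-6735} = i \sqrt{6735}$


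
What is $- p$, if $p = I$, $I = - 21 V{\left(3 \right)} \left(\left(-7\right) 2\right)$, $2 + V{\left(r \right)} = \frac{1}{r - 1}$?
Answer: $441$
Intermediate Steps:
$V{\left(r \right)} = -2 + \frac{1}{-1 + r}$ ($V{\left(r \right)} = -2 + \frac{1}{r - 1} = -2 + \frac{1}{-1 + r}$)
$I = -441$ ($I = - 21 \frac{3 - 6}{-1 + 3} \left(\left(-7\right) 2\right) = - 21 \frac{3 - 6}{2} \left(-14\right) = - 21 \cdot \frac{1}{2} \left(-3\right) \left(-14\right) = \left(-21\right) \left(- \frac{3}{2}\right) \left(-14\right) = \frac{63}{2} \left(-14\right) = -441$)
$p = -441$
$- p = \left(-1\right) \left(-441\right) = 441$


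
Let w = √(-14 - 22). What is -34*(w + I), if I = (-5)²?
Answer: -850 - 204*I ≈ -850.0 - 204.0*I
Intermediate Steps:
I = 25
w = 6*I (w = √(-36) = 6*I ≈ 6.0*I)
-34*(w + I) = -34*(6*I + 25) = -34*(25 + 6*I) = -850 - 204*I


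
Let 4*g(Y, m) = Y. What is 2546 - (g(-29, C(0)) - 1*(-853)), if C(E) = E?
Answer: 6801/4 ≈ 1700.3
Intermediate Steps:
g(Y, m) = Y/4
2546 - (g(-29, C(0)) - 1*(-853)) = 2546 - ((¼)*(-29) - 1*(-853)) = 2546 - (-29/4 + 853) = 2546 - 1*3383/4 = 2546 - 3383/4 = 6801/4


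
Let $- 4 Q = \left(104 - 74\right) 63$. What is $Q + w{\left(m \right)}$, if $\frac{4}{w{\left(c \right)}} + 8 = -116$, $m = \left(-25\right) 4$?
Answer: $- \frac{29297}{62} \approx -472.53$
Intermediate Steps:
$m = -100$
$w{\left(c \right)} = - \frac{1}{31}$ ($w{\left(c \right)} = \frac{4}{-8 - 116} = \frac{4}{-124} = 4 \left(- \frac{1}{124}\right) = - \frac{1}{31}$)
$Q = - \frac{945}{2}$ ($Q = - \frac{\left(104 - 74\right) 63}{4} = - \frac{30 \cdot 63}{4} = \left(- \frac{1}{4}\right) 1890 = - \frac{945}{2} \approx -472.5$)
$Q + w{\left(m \right)} = - \frac{945}{2} - \frac{1}{31} = - \frac{29297}{62}$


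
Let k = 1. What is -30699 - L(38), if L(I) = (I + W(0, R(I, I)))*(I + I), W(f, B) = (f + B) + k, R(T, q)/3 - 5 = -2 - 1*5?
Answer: -33207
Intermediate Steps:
R(T, q) = -6 (R(T, q) = 15 + 3*(-2 - 1*5) = 15 + 3*(-2 - 5) = 15 + 3*(-7) = 15 - 21 = -6)
W(f, B) = 1 + B + f (W(f, B) = (f + B) + 1 = (B + f) + 1 = 1 + B + f)
L(I) = 2*I*(-5 + I) (L(I) = (I + (1 - 6 + 0))*(I + I) = (I - 5)*(2*I) = (-5 + I)*(2*I) = 2*I*(-5 + I))
-30699 - L(38) = -30699 - 2*38*(-5 + 38) = -30699 - 2*38*33 = -30699 - 1*2508 = -30699 - 2508 = -33207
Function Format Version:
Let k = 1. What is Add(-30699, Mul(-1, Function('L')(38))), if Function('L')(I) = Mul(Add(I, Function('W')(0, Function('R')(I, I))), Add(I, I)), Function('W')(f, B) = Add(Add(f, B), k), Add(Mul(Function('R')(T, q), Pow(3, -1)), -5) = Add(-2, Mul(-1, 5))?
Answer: -33207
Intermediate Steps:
Function('R')(T, q) = -6 (Function('R')(T, q) = Add(15, Mul(3, Add(-2, Mul(-1, 5)))) = Add(15, Mul(3, Add(-2, -5))) = Add(15, Mul(3, -7)) = Add(15, -21) = -6)
Function('W')(f, B) = Add(1, B, f) (Function('W')(f, B) = Add(Add(f, B), 1) = Add(Add(B, f), 1) = Add(1, B, f))
Function('L')(I) = Mul(2, I, Add(-5, I)) (Function('L')(I) = Mul(Add(I, Add(1, -6, 0)), Add(I, I)) = Mul(Add(I, -5), Mul(2, I)) = Mul(Add(-5, I), Mul(2, I)) = Mul(2, I, Add(-5, I)))
Add(-30699, Mul(-1, Function('L')(38))) = Add(-30699, Mul(-1, Mul(2, 38, Add(-5, 38)))) = Add(-30699, Mul(-1, Mul(2, 38, 33))) = Add(-30699, Mul(-1, 2508)) = Add(-30699, -2508) = -33207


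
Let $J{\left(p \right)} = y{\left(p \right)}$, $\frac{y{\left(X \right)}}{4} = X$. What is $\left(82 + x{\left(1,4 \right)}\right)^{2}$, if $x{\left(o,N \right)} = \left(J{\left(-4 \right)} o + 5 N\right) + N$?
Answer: $8100$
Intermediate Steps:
$y{\left(X \right)} = 4 X$
$J{\left(p \right)} = 4 p$
$x{\left(o,N \right)} = - 16 o + 6 N$ ($x{\left(o,N \right)} = \left(4 \left(-4\right) o + 5 N\right) + N = \left(- 16 o + 5 N\right) + N = - 16 o + 6 N$)
$\left(82 + x{\left(1,4 \right)}\right)^{2} = \left(82 + \left(\left(-16\right) 1 + 6 \cdot 4\right)\right)^{2} = \left(82 + \left(-16 + 24\right)\right)^{2} = \left(82 + 8\right)^{2} = 90^{2} = 8100$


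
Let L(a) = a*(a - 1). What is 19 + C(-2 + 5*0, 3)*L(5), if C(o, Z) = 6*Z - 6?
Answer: 259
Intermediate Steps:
L(a) = a*(-1 + a)
C(o, Z) = -6 + 6*Z
19 + C(-2 + 5*0, 3)*L(5) = 19 + (-6 + 6*3)*(5*(-1 + 5)) = 19 + (-6 + 18)*(5*4) = 19 + 12*20 = 19 + 240 = 259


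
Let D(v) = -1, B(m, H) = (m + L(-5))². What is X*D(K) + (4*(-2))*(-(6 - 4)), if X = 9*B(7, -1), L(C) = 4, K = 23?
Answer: -1073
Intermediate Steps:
B(m, H) = (4 + m)² (B(m, H) = (m + 4)² = (4 + m)²)
X = 1089 (X = 9*(4 + 7)² = 9*11² = 9*121 = 1089)
X*D(K) + (4*(-2))*(-(6 - 4)) = 1089*(-1) + (4*(-2))*(-(6 - 4)) = -1089 - (-8)*2 = -1089 - 8*(-2) = -1089 + 16 = -1073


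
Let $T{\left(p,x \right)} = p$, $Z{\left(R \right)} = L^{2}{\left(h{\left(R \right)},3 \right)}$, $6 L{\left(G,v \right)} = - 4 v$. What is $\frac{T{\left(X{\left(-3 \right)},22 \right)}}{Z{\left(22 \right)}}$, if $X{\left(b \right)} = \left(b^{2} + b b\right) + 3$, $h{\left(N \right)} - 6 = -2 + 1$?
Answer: $\frac{21}{4} \approx 5.25$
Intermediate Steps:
$h{\left(N \right)} = 5$ ($h{\left(N \right)} = 6 + \left(-2 + 1\right) = 6 - 1 = 5$)
$X{\left(b \right)} = 3 + 2 b^{2}$ ($X{\left(b \right)} = \left(b^{2} + b^{2}\right) + 3 = 2 b^{2} + 3 = 3 + 2 b^{2}$)
$L{\left(G,v \right)} = - \frac{2 v}{3}$ ($L{\left(G,v \right)} = \frac{\left(-4\right) v}{6} = - \frac{2 v}{3}$)
$Z{\left(R \right)} = 4$ ($Z{\left(R \right)} = \left(\left(- \frac{2}{3}\right) 3\right)^{2} = \left(-2\right)^{2} = 4$)
$\frac{T{\left(X{\left(-3 \right)},22 \right)}}{Z{\left(22 \right)}} = \frac{3 + 2 \left(-3\right)^{2}}{4} = \left(3 + 2 \cdot 9\right) \frac{1}{4} = \left(3 + 18\right) \frac{1}{4} = 21 \cdot \frac{1}{4} = \frac{21}{4}$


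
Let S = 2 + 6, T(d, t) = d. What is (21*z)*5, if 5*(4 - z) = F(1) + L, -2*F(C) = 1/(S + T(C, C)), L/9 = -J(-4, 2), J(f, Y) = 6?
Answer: 9331/6 ≈ 1555.2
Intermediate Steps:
L = -54 (L = 9*(-1*6) = 9*(-6) = -54)
S = 8
F(C) = -1/(2*(8 + C))
z = 1333/90 (z = 4 - (-1/(16 + 2*1) - 54)/5 = 4 - (-1/(16 + 2) - 54)/5 = 4 - (-1/18 - 54)/5 = 4 - ⅕*(-973/18) = 4 + 973/90 = 1333/90 ≈ 14.811)
(21*z)*5 = (21*(1333/90))*5 = (9331/30)*5 = 9331/6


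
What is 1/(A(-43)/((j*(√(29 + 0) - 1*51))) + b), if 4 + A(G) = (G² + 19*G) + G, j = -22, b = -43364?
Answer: -53980483502/2340761762959073 - 21670*√29/2340761762959073 ≈ -2.3061e-5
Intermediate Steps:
A(G) = -4 + G² + 20*G (A(G) = -4 + ((G² + 19*G) + G) = -4 + (G² + 20*G) = -4 + G² + 20*G)
1/(A(-43)/((j*(√(29 + 0) - 1*51))) + b) = 1/((-4 + (-43)² + 20*(-43))/((-22*(√(29 + 0) - 1*51))) - 43364) = 1/((-4 + 1849 - 860)/((-22*(√29 - 51))) - 43364) = 1/(985/((-22*(-51 + √29))) - 43364) = 1/(985/(1122 - 22*√29) - 43364) = 1/(-43364 + 985/(1122 - 22*√29))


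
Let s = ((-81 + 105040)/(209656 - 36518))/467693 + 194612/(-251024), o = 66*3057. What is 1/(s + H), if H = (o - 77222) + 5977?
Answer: 2540847062433652/331621766202133043585 ≈ 7.6619e-6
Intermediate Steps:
o = 201762
H = 130517 (H = (201762 - 77222) + 5977 = 124540 + 5977 = 130517)
s = -1969845519914499/2540847062433652 (s = (104959/173138)*(1/467693) + 194612*(-1/251024) = (104959*(1/173138))*(1/467693) - 48653/62756 = (104959/173138)*(1/467693) - 48653/62756 = 104959/80975430634 - 48653/62756 = -1969845519914499/2540847062433652 ≈ -0.77527)
1/(s + H) = 1/(-1969845519914499/2540847062433652 + 130517) = 1/(331621766202133043585/2540847062433652) = 2540847062433652/331621766202133043585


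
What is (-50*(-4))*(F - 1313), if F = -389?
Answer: -340400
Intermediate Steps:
(-50*(-4))*(F - 1313) = (-50*(-4))*(-389 - 1313) = 200*(-1702) = -340400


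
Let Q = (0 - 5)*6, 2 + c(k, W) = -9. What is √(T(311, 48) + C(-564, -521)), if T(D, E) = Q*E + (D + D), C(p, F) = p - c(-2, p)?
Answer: I*√1371 ≈ 37.027*I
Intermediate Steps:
c(k, W) = -11 (c(k, W) = -2 - 9 = -11)
Q = -30 (Q = -5*6 = -30)
C(p, F) = 11 + p (C(p, F) = p - 1*(-11) = p + 11 = 11 + p)
T(D, E) = -30*E + 2*D (T(D, E) = -30*E + (D + D) = -30*E + 2*D)
√(T(311, 48) + C(-564, -521)) = √((-30*48 + 2*311) + (11 - 564)) = √((-1440 + 622) - 553) = √(-818 - 553) = √(-1371) = I*√1371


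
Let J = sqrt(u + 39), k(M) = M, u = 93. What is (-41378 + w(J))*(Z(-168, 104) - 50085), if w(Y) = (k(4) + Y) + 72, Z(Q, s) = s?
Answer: 2064315262 - 99962*sqrt(33) ≈ 2.0637e+9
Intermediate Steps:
J = 2*sqrt(33) (J = sqrt(93 + 39) = sqrt(132) = 2*sqrt(33) ≈ 11.489)
w(Y) = 76 + Y (w(Y) = (4 + Y) + 72 = 76 + Y)
(-41378 + w(J))*(Z(-168, 104) - 50085) = (-41378 + (76 + 2*sqrt(33)))*(104 - 50085) = (-41302 + 2*sqrt(33))*(-49981) = 2064315262 - 99962*sqrt(33)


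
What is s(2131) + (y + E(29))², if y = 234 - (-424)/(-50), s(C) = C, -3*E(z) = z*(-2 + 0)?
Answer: 349223371/5625 ≈ 62084.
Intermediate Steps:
E(z) = 2*z/3 (E(z) = -z*(-2 + 0)/3 = -z*(-2)/3 = -(-2)*z/3 = 2*z/3)
y = 5638/25 (y = 234 - (-424)*(-1)/50 = 234 - 1*212/25 = 234 - 212/25 = 5638/25 ≈ 225.52)
s(2131) + (y + E(29))² = 2131 + (5638/25 + (⅔)*29)² = 2131 + (5638/25 + 58/3)² = 2131 + (18364/75)² = 2131 + 337236496/5625 = 349223371/5625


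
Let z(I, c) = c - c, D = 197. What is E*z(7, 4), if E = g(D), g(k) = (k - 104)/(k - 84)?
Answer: 0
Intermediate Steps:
g(k) = (-104 + k)/(-84 + k)
E = 93/113 (E = (-104 + 197)/(-84 + 197) = 93/113 ≈ 0.82301)
z(I, c) = 0
E*z(7, 4) = (93/113)*0 = 0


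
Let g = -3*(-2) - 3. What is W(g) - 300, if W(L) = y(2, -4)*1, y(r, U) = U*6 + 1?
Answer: -323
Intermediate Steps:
y(r, U) = 1 + 6*U (y(r, U) = 6*U + 1 = 1 + 6*U)
g = 3 (g = 6 - 3 = 3)
W(L) = -23 (W(L) = (1 + 6*(-4))*1 = (1 - 24)*1 = -23*1 = -23)
W(g) - 300 = -23 - 300 = -323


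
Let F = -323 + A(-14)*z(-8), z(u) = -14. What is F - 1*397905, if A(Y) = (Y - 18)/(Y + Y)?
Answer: -398244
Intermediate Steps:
A(Y) = (-18 + Y)/(2*Y) (A(Y) = (-18 + Y)/((2*Y)) = (-18 + Y)*(1/(2*Y)) = (-18 + Y)/(2*Y))
F = -339 (F = -323 + ((½)*(-18 - 14)/(-14))*(-14) = -323 + ((½)*(-1/14)*(-32))*(-14) = -323 + (8/7)*(-14) = -323 - 16 = -339)
F - 1*397905 = -339 - 1*397905 = -339 - 397905 = -398244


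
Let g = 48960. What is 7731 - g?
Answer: -41229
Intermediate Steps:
7731 - g = 7731 - 1*48960 = 7731 - 48960 = -41229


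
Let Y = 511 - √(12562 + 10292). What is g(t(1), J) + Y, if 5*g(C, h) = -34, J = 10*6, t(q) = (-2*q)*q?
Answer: 2521/5 - √22854 ≈ 353.02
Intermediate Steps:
t(q) = -2*q²
J = 60
g(C, h) = -34/5 (g(C, h) = (⅕)*(-34) = -34/5)
Y = 511 - √22854 ≈ 359.82
g(t(1), J) + Y = -34/5 + (511 - √22854) = 2521/5 - √22854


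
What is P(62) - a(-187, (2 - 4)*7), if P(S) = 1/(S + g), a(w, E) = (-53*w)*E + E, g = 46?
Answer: 14986945/108 ≈ 1.3877e+5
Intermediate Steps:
a(w, E) = E - 53*E*w (a(w, E) = -53*E*w + E = E - 53*E*w)
P(S) = 1/(46 + S) (P(S) = 1/(S + 46) = 1/(46 + S))
P(62) - a(-187, (2 - 4)*7) = 1/(46 + 62) - (2 - 4)*7*(1 - 53*(-187)) = 1/108 - (-2*7)*(1 + 9911) = 1/108 - (-14)*9912 = 1/108 - 1*(-138768) = 1/108 + 138768 = 14986945/108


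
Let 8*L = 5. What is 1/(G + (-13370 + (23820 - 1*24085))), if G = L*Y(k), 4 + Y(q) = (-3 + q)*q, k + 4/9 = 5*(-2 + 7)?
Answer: -324/4311365 ≈ -7.5150e-5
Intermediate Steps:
L = 5/8 (L = (1/8)*5 = 5/8 ≈ 0.62500)
k = 221/9 (k = -4/9 + 5*(-2 + 7) = -4/9 + 5*5 = -4/9 + 25 = 221/9 ≈ 24.556)
Y(q) = -4 + q*(-3 + q) (Y(q) = -4 + (-3 + q)*q = -4 + q*(-3 + q))
G = 106375/324 (G = 5*(-4 + (221/9)**2 - 3*221/9)/8 = 5*(-4 + 48841/81 - 221/3)/8 = (5/8)*(42550/81) = 106375/324 ≈ 328.32)
1/(G + (-13370 + (23820 - 1*24085))) = 1/(106375/324 + (-13370 + (23820 - 1*24085))) = 1/(106375/324 + (-13370 + (23820 - 24085))) = 1/(106375/324 + (-13370 - 265)) = 1/(106375/324 - 13635) = 1/(-4311365/324) = -324/4311365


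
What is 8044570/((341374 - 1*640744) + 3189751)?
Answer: 8044570/2890381 ≈ 2.7832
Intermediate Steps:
8044570/((341374 - 1*640744) + 3189751) = 8044570/((341374 - 640744) + 3189751) = 8044570/(-299370 + 3189751) = 8044570/2890381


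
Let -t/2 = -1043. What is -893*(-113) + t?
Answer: 102995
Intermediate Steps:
t = 2086 (t = -2*(-1043) = 2086)
-893*(-113) + t = -893*(-113) + 2086 = 100909 + 2086 = 102995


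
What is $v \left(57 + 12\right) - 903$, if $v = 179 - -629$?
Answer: $54849$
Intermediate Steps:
$v = 808$ ($v = 179 + 629 = 808$)
$v \left(57 + 12\right) - 903 = 808 \left(57 + 12\right) - 903 = 808 \cdot 69 - 903 = 55752 - 903 = 54849$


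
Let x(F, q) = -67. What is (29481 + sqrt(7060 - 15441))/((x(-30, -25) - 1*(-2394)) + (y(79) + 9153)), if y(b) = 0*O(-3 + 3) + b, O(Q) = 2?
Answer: 9827/3853 + 17*I*sqrt(29)/11559 ≈ 2.5505 + 0.00792*I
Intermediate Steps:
y(b) = b (y(b) = 0*2 + b = 0 + b = b)
(29481 + sqrt(7060 - 15441))/((x(-30, -25) - 1*(-2394)) + (y(79) + 9153)) = (29481 + sqrt(7060 - 15441))/((-67 - 1*(-2394)) + (79 + 9153)) = (29481 + sqrt(-8381))/((-67 + 2394) + 9232) = (29481 + 17*I*sqrt(29))/(2327 + 9232) = (29481 + 17*I*sqrt(29))/11559 = (29481 + 17*I*sqrt(29))*(1/11559) = 9827/3853 + 17*I*sqrt(29)/11559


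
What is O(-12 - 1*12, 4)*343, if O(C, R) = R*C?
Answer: -32928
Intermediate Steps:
O(C, R) = C*R
O(-12 - 1*12, 4)*343 = ((-12 - 1*12)*4)*343 = ((-12 - 12)*4)*343 = -24*4*343 = -96*343 = -32928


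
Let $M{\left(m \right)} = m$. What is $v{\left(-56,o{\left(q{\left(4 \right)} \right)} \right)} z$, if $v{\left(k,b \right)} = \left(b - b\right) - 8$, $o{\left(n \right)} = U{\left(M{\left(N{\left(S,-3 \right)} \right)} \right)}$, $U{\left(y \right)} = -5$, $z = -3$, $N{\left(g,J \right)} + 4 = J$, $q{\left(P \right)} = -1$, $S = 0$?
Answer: $24$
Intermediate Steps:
$N{\left(g,J \right)} = -4 + J$
$o{\left(n \right)} = -5$
$v{\left(k,b \right)} = -8$ ($v{\left(k,b \right)} = 0 - 8 = -8$)
$v{\left(-56,o{\left(q{\left(4 \right)} \right)} \right)} z = \left(-8\right) \left(-3\right) = 24$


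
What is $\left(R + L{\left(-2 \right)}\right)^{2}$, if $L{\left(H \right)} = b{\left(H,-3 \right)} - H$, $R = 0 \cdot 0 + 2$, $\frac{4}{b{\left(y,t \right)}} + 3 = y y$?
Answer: $64$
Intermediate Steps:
$b{\left(y,t \right)} = \frac{4}{-3 + y^{2}}$ ($b{\left(y,t \right)} = \frac{4}{-3 + y y} = \frac{4}{-3 + y^{2}}$)
$R = 2$ ($R = 0 + 2 = 2$)
$L{\left(H \right)} = - H + \frac{4}{-3 + H^{2}}$ ($L{\left(H \right)} = \frac{4}{-3 + H^{2}} - H = - H + \frac{4}{-3 + H^{2}}$)
$\left(R + L{\left(-2 \right)}\right)^{2} = \left(2 - \left(-2 - \frac{4}{-3 + \left(-2\right)^{2}}\right)\right)^{2} = \left(2 + \left(2 + \frac{4}{-3 + 4}\right)\right)^{2} = \left(2 + \left(2 + \frac{4}{1}\right)\right)^{2} = \left(2 + \left(2 + 4 \cdot 1\right)\right)^{2} = \left(2 + \left(2 + 4\right)\right)^{2} = \left(2 + 6\right)^{2} = 8^{2} = 64$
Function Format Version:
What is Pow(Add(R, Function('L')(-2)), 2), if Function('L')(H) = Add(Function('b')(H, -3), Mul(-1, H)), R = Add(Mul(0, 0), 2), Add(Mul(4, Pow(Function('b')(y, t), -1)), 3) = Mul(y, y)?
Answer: 64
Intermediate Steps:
Function('b')(y, t) = Mul(4, Pow(Add(-3, Pow(y, 2)), -1)) (Function('b')(y, t) = Mul(4, Pow(Add(-3, Mul(y, y)), -1)) = Mul(4, Pow(Add(-3, Pow(y, 2)), -1)))
R = 2 (R = Add(0, 2) = 2)
Function('L')(H) = Add(Mul(-1, H), Mul(4, Pow(Add(-3, Pow(H, 2)), -1))) (Function('L')(H) = Add(Mul(4, Pow(Add(-3, Pow(H, 2)), -1)), Mul(-1, H)) = Add(Mul(-1, H), Mul(4, Pow(Add(-3, Pow(H, 2)), -1))))
Pow(Add(R, Function('L')(-2)), 2) = Pow(Add(2, Add(Mul(-1, -2), Mul(4, Pow(Add(-3, Pow(-2, 2)), -1)))), 2) = Pow(Add(2, Add(2, Mul(4, Pow(Add(-3, 4), -1)))), 2) = Pow(Add(2, Add(2, Mul(4, Pow(1, -1)))), 2) = Pow(Add(2, Add(2, Mul(4, 1))), 2) = Pow(Add(2, Add(2, 4)), 2) = Pow(Add(2, 6), 2) = Pow(8, 2) = 64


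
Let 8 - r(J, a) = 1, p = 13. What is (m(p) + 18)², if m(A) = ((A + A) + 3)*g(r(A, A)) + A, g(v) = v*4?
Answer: 710649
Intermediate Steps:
r(J, a) = 7 (r(J, a) = 8 - 1*1 = 8 - 1 = 7)
g(v) = 4*v
m(A) = 84 + 57*A (m(A) = ((A + A) + 3)*(4*7) + A = (2*A + 3)*28 + A = (3 + 2*A)*28 + A = (84 + 56*A) + A = 84 + 57*A)
(m(p) + 18)² = ((84 + 57*13) + 18)² = ((84 + 741) + 18)² = (825 + 18)² = 843² = 710649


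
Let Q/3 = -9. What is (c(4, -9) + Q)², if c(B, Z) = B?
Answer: 529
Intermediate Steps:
Q = -27 (Q = 3*(-9) = -27)
(c(4, -9) + Q)² = (4 - 27)² = (-23)² = 529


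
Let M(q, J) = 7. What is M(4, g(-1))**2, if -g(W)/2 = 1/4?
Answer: 49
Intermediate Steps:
g(W) = -1/2 (g(W) = -2/4 = -2*1/4 = -1/2)
M(4, g(-1))**2 = 7**2 = 49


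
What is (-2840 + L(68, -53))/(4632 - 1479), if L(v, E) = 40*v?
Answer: -40/1051 ≈ -0.038059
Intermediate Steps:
(-2840 + L(68, -53))/(4632 - 1479) = (-2840 + 40*68)/(4632 - 1479) = (-2840 + 2720)/3153 = -120*1/3153 = -40/1051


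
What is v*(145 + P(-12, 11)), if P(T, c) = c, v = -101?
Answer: -15756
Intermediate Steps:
v*(145 + P(-12, 11)) = -101*(145 + 11) = -101*156 = -15756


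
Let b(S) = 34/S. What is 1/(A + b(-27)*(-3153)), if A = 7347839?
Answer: 9/66166285 ≈ 1.3602e-7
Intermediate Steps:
1/(A + b(-27)*(-3153)) = 1/(7347839 + (34/(-27))*(-3153)) = 1/(7347839 + (34*(-1/27))*(-3153)) = 1/(7347839 - 34/27*(-3153)) = 1/(7347839 + 35734/9) = 1/(66166285/9) = 9/66166285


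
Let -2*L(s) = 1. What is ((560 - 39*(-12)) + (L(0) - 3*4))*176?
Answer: 178728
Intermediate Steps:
L(s) = -1/2 (L(s) = -1/2*1 = -1/2)
((560 - 39*(-12)) + (L(0) - 3*4))*176 = ((560 - 39*(-12)) + (-1/2 - 3*4))*176 = ((560 - 1*(-468)) + (-1/2 - 12))*176 = ((560 + 468) - 25/2)*176 = (1028 - 25/2)*176 = (2031/2)*176 = 178728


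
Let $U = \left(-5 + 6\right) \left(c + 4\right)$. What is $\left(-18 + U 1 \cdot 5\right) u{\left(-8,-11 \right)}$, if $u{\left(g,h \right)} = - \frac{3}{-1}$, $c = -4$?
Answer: $-54$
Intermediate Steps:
$U = 0$ ($U = \left(-5 + 6\right) \left(-4 + 4\right) = 1 \cdot 0 = 0$)
$u{\left(g,h \right)} = 3$ ($u{\left(g,h \right)} = \left(-3\right) \left(-1\right) = 3$)
$\left(-18 + U 1 \cdot 5\right) u{\left(-8,-11 \right)} = \left(-18 + 0 \cdot 1 \cdot 5\right) 3 = \left(-18 + 0 \cdot 5\right) 3 = \left(-18 + 0\right) 3 = \left(-18\right) 3 = -54$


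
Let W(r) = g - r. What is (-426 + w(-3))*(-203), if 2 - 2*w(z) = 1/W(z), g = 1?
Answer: 690403/8 ≈ 86300.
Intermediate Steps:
W(r) = 1 - r
w(z) = 1 - 1/(2*(1 - z))
(-426 + w(-3))*(-203) = (-426 + (-1/2 - 3)/(-1 - 3))*(-203) = (-426 - 7/2/(-4))*(-203) = (-426 - 1/4*(-7/2))*(-203) = (-426 + 7/8)*(-203) = -3401/8*(-203) = 690403/8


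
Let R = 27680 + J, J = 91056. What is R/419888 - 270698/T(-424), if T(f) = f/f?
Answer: -7103920193/26243 ≈ -2.7070e+5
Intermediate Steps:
R = 118736 (R = 27680 + 91056 = 118736)
T(f) = 1
R/419888 - 270698/T(-424) = 118736/419888 - 270698/1 = 118736*(1/419888) - 270698*1 = 7421/26243 - 270698 = -7103920193/26243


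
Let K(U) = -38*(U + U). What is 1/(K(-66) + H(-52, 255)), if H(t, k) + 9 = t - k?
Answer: 1/4700 ≈ 0.00021277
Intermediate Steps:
K(U) = -76*U
H(t, k) = -9 + t - k (H(t, k) = -9 + (t - k) = -9 + t - k)
1/(K(-66) + H(-52, 255)) = 1/(-76*(-66) + (-9 - 52 - 1*255)) = 1/(5016 + (-9 - 52 - 255)) = 1/(5016 - 316) = 1/4700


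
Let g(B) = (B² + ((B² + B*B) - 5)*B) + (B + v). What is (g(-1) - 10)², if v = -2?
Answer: 81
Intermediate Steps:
g(B) = -2 + B + B² + B*(-5 + 2*B²) (g(B) = (B² + ((B² + B*B) - 5)*B) + (B - 2) = (B² + ((B² + B²) - 5)*B) + (-2 + B) = (B² + (2*B² - 5)*B) + (-2 + B) = (B² + (-5 + 2*B²)*B) + (-2 + B) = (B² + B*(-5 + 2*B²)) + (-2 + B) = -2 + B + B² + B*(-5 + 2*B²))
(g(-1) - 10)² = ((-2 + (-1)² - 4*(-1) + 2*(-1)³) - 10)² = ((-2 + 1 + 4 + 2*(-1)) - 10)² = ((-2 + 1 + 4 - 2) - 10)² = (1 - 10)² = (-9)² = 81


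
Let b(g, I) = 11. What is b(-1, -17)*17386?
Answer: 191246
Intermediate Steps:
b(-1, -17)*17386 = 11*17386 = 191246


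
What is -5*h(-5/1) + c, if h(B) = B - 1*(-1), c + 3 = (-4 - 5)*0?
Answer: 17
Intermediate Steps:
c = -3 (c = -3 + (-4 - 5)*0 = -3 - 9*0 = -3 + 0 = -3)
h(B) = 1 + B (h(B) = B + 1 = 1 + B)
-5*h(-5/1) + c = -5*(1 - 5/1) - 3 = -5*(1 - 5*1) - 3 = -5*(1 - 5) - 3 = -5*(-4) - 3 = 20 - 3 = 17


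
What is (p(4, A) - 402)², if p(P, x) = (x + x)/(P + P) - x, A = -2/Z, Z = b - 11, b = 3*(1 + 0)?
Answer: 41409225/256 ≈ 1.6175e+5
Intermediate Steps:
b = 3 (b = 3*1 = 3)
Z = -8 (Z = 3 - 11 = -8)
A = ¼ (A = -2/(-8) = -2*(-⅛) = ¼ ≈ 0.25000)
p(P, x) = -x + x/P (p(P, x) = (2*x)/((2*P)) - x = (2*x)*(1/(2*P)) - x = x/P - x = -x + x/P)
(p(4, A) - 402)² = ((-1*¼ + (¼)/4) - 402)² = ((-¼ + (¼)*(¼)) - 402)² = ((-¼ + 1/16) - 402)² = (-3/16 - 402)² = (-6435/16)² = 41409225/256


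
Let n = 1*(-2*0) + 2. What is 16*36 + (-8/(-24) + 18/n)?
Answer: 1756/3 ≈ 585.33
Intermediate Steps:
n = 2 (n = 1*0 + 2 = 0 + 2 = 2)
16*36 + (-8/(-24) + 18/n) = 16*36 + (-8/(-24) + 18/2) = 576 + (-8*(-1/24) + 18*(½)) = 576 + (⅓ + 9) = 576 + 28/3 = 1756/3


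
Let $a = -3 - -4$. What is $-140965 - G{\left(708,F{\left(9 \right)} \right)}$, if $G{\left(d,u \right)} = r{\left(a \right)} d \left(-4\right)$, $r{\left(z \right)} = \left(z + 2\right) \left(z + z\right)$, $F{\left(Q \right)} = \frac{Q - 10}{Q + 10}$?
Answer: $-123973$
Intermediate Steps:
$F{\left(Q \right)} = \frac{-10 + Q}{10 + Q}$
$a = 1$ ($a = -3 + 4 = 1$)
$r{\left(z \right)} = 2 z \left(2 + z\right)$ ($r{\left(z \right)} = \left(2 + z\right) 2 z = 2 z \left(2 + z\right)$)
$G{\left(d,u \right)} = - 24 d$ ($G{\left(d,u \right)} = 2 \cdot 1 \left(2 + 1\right) d \left(-4\right) = 2 \cdot 1 \cdot 3 d \left(-4\right) = 6 d \left(-4\right) = - 24 d$)
$-140965 - G{\left(708,F{\left(9 \right)} \right)} = -140965 - \left(-24\right) 708 = -140965 - -16992 = -140965 + 16992 = -123973$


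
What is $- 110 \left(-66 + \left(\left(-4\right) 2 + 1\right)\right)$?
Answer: $8030$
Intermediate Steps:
$- 110 \left(-66 + \left(\left(-4\right) 2 + 1\right)\right) = - 110 \left(-66 + \left(-8 + 1\right)\right) = - 110 \left(-66 - 7\right) = \left(-110\right) \left(-73\right) = 8030$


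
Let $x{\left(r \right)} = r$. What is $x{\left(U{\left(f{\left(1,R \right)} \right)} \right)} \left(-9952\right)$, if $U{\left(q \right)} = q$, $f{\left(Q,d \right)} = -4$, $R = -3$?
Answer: $39808$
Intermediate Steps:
$x{\left(U{\left(f{\left(1,R \right)} \right)} \right)} \left(-9952\right) = \left(-4\right) \left(-9952\right) = 39808$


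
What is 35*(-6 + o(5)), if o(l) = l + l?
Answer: 140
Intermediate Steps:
o(l) = 2*l
35*(-6 + o(5)) = 35*(-6 + 2*5) = 35*(-6 + 10) = 35*4 = 140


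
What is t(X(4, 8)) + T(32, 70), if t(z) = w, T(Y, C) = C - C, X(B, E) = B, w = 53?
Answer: 53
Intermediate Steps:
T(Y, C) = 0
t(z) = 53
t(X(4, 8)) + T(32, 70) = 53 + 0 = 53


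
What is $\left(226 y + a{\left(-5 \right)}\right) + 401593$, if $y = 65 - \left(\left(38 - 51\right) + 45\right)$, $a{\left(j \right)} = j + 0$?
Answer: $409046$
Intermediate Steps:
$a{\left(j \right)} = j$
$y = 33$ ($y = 65 - \left(-13 + 45\right) = 65 - 32 = 33$)
$\left(226 y + a{\left(-5 \right)}\right) + 401593 = \left(226 \cdot 33 - 5\right) + 401593 = \left(7458 - 5\right) + 401593 = 7453 + 401593 = 409046$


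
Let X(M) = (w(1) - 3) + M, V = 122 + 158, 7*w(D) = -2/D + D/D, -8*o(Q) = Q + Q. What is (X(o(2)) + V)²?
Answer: 14969161/196 ≈ 76373.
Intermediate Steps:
o(Q) = -Q/4 (o(Q) = -(Q + Q)/8 = -Q/4)
w(D) = ⅐ - 2/(7*D) (w(D) = (-2/D + D/D)/7 = (-2/D + 1)/7 = (1 - 2/D)/7 = ⅐ - 2/(7*D))
V = 280
X(M) = -22/7 + M (X(M) = ((⅐)*(-2 + 1)/1 - 3) + M = ((⅐)*1*(-1) - 3) + M = (-⅐ - 3) + M = -22/7 + M)
(X(o(2)) + V)² = ((-22/7 - ¼*2) + 280)² = ((-22/7 - ½) + 280)² = (-51/14 + 280)² = (3869/14)² = 14969161/196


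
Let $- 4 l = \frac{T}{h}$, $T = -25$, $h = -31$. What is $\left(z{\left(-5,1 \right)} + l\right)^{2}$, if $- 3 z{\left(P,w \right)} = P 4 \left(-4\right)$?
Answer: $\frac{99900025}{138384} \approx 721.9$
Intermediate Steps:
$z{\left(P,w \right)} = \frac{16 P}{3}$ ($z{\left(P,w \right)} = - \frac{P 4 \left(-4\right)}{3} = - \frac{4 P \left(-4\right)}{3} = - \frac{\left(-16\right) P}{3} = \frac{16 P}{3}$)
$l = - \frac{25}{124}$ ($l = - \frac{\left(-25\right) \frac{1}{-31}}{4} = - \frac{\left(-25\right) \left(- \frac{1}{31}\right)}{4} = \left(- \frac{1}{4}\right) \frac{25}{31} = - \frac{25}{124} \approx -0.20161$)
$\left(z{\left(-5,1 \right)} + l\right)^{2} = \left(\frac{16}{3} \left(-5\right) - \frac{25}{124}\right)^{2} = \left(- \frac{80}{3} - \frac{25}{124}\right)^{2} = \left(- \frac{9995}{372}\right)^{2} = \frac{99900025}{138384}$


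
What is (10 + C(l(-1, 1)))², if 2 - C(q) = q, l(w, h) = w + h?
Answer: 144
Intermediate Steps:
l(w, h) = h + w
C(q) = 2 - q
(10 + C(l(-1, 1)))² = (10 + (2 - (1 - 1)))² = (10 + (2 - 1*0))² = (10 + (2 + 0))² = (10 + 2)² = 12² = 144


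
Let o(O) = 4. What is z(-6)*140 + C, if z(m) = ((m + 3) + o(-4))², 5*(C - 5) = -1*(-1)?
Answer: 726/5 ≈ 145.20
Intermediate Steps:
C = 26/5 (C = 5 + (-1*(-1))/5 = 5 + (⅕)*1 = 5 + ⅕ = 26/5 ≈ 5.2000)
z(m) = (7 + m)² (z(m) = ((m + 3) + 4)² = ((3 + m) + 4)² = (7 + m)²)
z(-6)*140 + C = (7 - 6)²*140 + 26/5 = 1²*140 + 26/5 = 1*140 + 26/5 = 140 + 26/5 = 726/5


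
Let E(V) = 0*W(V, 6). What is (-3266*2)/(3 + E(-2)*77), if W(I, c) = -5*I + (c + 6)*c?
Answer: -6532/3 ≈ -2177.3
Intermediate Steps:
W(I, c) = -5*I + c*(6 + c) (W(I, c) = -5*I + (6 + c)*c = -5*I + c*(6 + c))
E(V) = 0 (E(V) = 0*(6² - 5*V + 6*6) = 0*(36 - 5*V + 36) = 0*(72 - 5*V) = 0)
(-3266*2)/(3 + E(-2)*77) = (-3266*2)/(3 + 0*77) = -6532/(3 + 0) = -6532/3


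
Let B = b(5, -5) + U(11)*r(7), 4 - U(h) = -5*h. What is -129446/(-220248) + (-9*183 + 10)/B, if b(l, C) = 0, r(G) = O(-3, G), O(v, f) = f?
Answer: -21934627/6497316 ≈ -3.3760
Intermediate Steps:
r(G) = G
U(h) = 4 + 5*h (U(h) = 4 - (-5)*h = 4 + 5*h)
B = 413 (B = 0 + (4 + 5*11)*7 = 0 + (4 + 55)*7 = 0 + 59*7 = 0 + 413 = 413)
-129446/(-220248) + (-9*183 + 10)/B = -129446/(-220248) + (-9*183 + 10)/413 = -129446*(-1/220248) + (-1647 + 10)*(1/413) = 64723/110124 - 1637*1/413 = 64723/110124 - 1637/413 = -21934627/6497316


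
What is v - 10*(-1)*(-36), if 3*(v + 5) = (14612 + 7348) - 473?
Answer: 20392/3 ≈ 6797.3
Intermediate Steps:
v = 21472/3 (v = -5 + ((14612 + 7348) - 473)/3 = -5 + (21960 - 473)/3 = -5 + (⅓)*21487 = -5 + 21487/3 = 21472/3 ≈ 7157.3)
v - 10*(-1)*(-36) = 21472/3 - 10*(-1)*(-36) = 21472/3 + 10*(-36) = 21472/3 - 360 = 20392/3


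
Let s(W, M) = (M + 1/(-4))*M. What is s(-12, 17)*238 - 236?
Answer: 135069/2 ≈ 67535.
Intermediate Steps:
s(W, M) = M*(-1/4 + M) (s(W, M) = (M - 1/4)*M = (-1/4 + M)*M = M*(-1/4 + M))
s(-12, 17)*238 - 236 = (17*(-1/4 + 17))*238 - 236 = (17*(67/4))*238 - 236 = (1139/4)*238 - 236 = 135541/2 - 236 = 135069/2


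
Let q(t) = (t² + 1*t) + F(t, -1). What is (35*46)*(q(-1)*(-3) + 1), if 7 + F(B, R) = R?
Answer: 40250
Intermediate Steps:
F(B, R) = -7 + R
q(t) = -8 + t + t² (q(t) = (t² + 1*t) + (-7 - 1) = (t² + t) - 8 = (t + t²) - 8 = -8 + t + t²)
(35*46)*(q(-1)*(-3) + 1) = (35*46)*((-8 - 1 + (-1)²)*(-3) + 1) = 1610*((-8 - 1 + 1)*(-3) + 1) = 1610*(-8*(-3) + 1) = 1610*(24 + 1) = 1610*25 = 40250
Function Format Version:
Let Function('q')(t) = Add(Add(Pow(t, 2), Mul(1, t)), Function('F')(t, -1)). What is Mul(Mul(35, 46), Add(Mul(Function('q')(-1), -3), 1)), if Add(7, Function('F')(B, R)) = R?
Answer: 40250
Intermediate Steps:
Function('F')(B, R) = Add(-7, R)
Function('q')(t) = Add(-8, t, Pow(t, 2)) (Function('q')(t) = Add(Add(Pow(t, 2), Mul(1, t)), Add(-7, -1)) = Add(Add(Pow(t, 2), t), -8) = Add(Add(t, Pow(t, 2)), -8) = Add(-8, t, Pow(t, 2)))
Mul(Mul(35, 46), Add(Mul(Function('q')(-1), -3), 1)) = Mul(Mul(35, 46), Add(Mul(Add(-8, -1, Pow(-1, 2)), -3), 1)) = Mul(1610, Add(Mul(Add(-8, -1, 1), -3), 1)) = Mul(1610, Add(Mul(-8, -3), 1)) = Mul(1610, Add(24, 1)) = Mul(1610, 25) = 40250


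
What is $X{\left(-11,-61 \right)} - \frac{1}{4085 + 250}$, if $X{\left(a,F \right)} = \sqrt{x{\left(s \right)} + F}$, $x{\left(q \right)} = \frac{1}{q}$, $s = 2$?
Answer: $- \frac{1}{4335} + \frac{11 i \sqrt{2}}{2} \approx -0.00023068 + 7.7782 i$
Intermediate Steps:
$X{\left(a,F \right)} = \sqrt{\frac{1}{2} + F}$
$X{\left(-11,-61 \right)} - \frac{1}{4085 + 250} = \frac{\sqrt{2 + 4 \left(-61\right)}}{2} - \frac{1}{4085 + 250} = \frac{\sqrt{2 - 244}}{2} - \frac{1}{4335} = \frac{\sqrt{-242}}{2} - \frac{1}{4335} = \frac{11 i \sqrt{2}}{2} - \frac{1}{4335} = - \frac{1}{4335} + \frac{11 i \sqrt{2}}{2}$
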